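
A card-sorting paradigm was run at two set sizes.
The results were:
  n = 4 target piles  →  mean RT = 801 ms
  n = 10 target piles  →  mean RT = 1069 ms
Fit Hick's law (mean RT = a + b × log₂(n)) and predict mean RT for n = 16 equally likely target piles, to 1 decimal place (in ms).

RT is linear in log₂ n, so two points fix the line:
  b = (1069 − 801) / (log₂ 10 − log₂ 4) = 268 / (3.3219 − 2) = 202.734 ms/bit
  a = 801 − 202.734 × 2 = 395.532 ms
Then RT(16) = 395.532 + 202.734 × log₂ 16 = 395.532 + 202.734 × 4 ≈ 1206.468 ms.

1206.5 ms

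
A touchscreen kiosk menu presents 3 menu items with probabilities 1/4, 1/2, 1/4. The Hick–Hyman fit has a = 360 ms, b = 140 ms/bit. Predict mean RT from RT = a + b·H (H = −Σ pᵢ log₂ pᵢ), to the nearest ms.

H = −Σ pᵢ log₂ pᵢ = 0.25·2 + 0.5·1 + 0.25·2 = 1.500 bits.
RT = 360 + 140 × 1.500 = 570.00 ms.

570 ms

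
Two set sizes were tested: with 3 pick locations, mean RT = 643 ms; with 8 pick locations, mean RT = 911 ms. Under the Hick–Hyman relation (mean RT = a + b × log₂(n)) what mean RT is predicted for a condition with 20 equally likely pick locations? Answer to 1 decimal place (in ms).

1161.4 ms

Solve the two-equation system in a and b:
  b = (911 − 643) / (log₂ 8 − log₂ 3) = 268 / (3 − 1.5850) = 189.394 ms/bit
  a = 643 − 189.394 × 1.5850 = 342.817 ms
Then RT(20) = 342.817 + 189.394 × log₂ 20 = 342.817 + 189.394 × 4.3219 ≈ 1161.366 ms.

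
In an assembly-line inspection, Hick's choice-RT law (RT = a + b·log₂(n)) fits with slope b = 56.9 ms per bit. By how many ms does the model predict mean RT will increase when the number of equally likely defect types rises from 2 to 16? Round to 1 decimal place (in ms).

170.7 ms

ΔRT = (a + b log₂ n₂) − (a + b log₂ n₁) = b·(log₂ n₂ − log₂ n₁).
log₂(16) − log₂(2) = log₂(16/2) = log₂(8) = 3.
ΔRT = 56.9 × 3.0000 = 170.700 ms.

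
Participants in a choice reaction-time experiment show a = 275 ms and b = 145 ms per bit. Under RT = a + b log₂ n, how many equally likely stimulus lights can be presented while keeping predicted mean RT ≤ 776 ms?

Information budget: (776 − 275)/145 = 3.4552 bits, so n ≤ 2^3.4552 = 10.968 → at most 10.

10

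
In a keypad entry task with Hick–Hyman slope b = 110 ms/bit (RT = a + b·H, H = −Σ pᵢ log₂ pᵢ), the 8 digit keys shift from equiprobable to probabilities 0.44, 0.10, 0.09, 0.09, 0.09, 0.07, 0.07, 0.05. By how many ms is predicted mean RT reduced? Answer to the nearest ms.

Equiprobable entropy H₀ = log₂ 8 = 3.0000 bits.
Skewed entropy H = −Σ pᵢ log₂ pᵢ = 2.5445 bits.
ΔRT = b·(H₀ − H) = 110 × 0.4555 = 50.10 ms.

50 ms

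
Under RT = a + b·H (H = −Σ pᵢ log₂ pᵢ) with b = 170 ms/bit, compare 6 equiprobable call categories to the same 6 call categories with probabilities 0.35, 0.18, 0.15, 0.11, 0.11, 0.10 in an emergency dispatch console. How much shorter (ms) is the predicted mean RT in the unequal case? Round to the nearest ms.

Equiprobable entropy H₀ = log₂ 6 = 2.5850 bits.
Skewed entropy H = −Σ pᵢ log₂ pᵢ = 2.4187 bits.
ΔRT = b·(H₀ − H) = 170 × 0.1662 = 28.26 ms.

28 ms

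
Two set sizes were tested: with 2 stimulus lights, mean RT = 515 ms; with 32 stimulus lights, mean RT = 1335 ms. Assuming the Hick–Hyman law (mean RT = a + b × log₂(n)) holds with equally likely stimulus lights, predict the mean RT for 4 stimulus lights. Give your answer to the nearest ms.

RT is linear in log₂ n, so two points fix the line:
  b = (1335 − 515) / (log₂ 32 − log₂ 2) = 820 / (5 − 1) = 205 ms/bit
  a = 515 − 205 × 1 = 310 ms
Then RT(4) = 310 + 205 × log₂ 4 = 310 + 205 × 2 ≈ 720.000 ms.

720 ms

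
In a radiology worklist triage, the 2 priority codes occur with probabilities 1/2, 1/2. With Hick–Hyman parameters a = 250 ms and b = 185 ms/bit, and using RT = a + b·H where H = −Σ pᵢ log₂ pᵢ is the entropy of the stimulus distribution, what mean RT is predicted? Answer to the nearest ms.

435 ms

H = −Σ pᵢ log₂ pᵢ = 0.5·1 + 0.5·1 = 1.000 bits.
RT = 250 + 185 × 1.000 = 435.00 ms.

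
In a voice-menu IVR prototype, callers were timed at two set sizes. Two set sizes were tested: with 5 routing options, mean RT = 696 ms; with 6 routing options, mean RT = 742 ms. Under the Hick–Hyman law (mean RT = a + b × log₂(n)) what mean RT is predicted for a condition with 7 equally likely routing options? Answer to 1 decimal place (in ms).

780.9 ms

RT is linear in log₂ n, so two points fix the line:
  b = (742 − 696) / (log₂ 6 − log₂ 5) = 46 / (2.5850 − 2.3219) = 174.882 ms/bit
  a = 696 − 174.882 × 2.3219 = 289.936 ms
Then RT(7) = 289.936 + 174.882 × log₂ 7 = 289.936 + 174.882 × 2.8074 ≈ 780.892 ms.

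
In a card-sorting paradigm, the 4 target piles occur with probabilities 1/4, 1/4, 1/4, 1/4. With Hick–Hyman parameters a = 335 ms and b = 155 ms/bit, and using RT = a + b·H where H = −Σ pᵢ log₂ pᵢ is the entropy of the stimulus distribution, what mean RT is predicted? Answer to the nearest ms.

645 ms

Each term −pᵢ log₂ pᵢ: 0.25·2 + 0.25·2 + 0.25·2 + 0.25·2; summed, H = 2.000 bits.
Mean RT = a + bH = 335 + 155·2.000 = 645.00 ms.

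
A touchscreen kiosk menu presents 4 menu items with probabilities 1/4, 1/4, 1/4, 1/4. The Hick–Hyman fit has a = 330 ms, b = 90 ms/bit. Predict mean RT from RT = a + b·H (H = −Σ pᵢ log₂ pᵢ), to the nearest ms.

510 ms

Each term −pᵢ log₂ pᵢ: 0.25·2 + 0.25·2 + 0.25·2 + 0.25·2; summed, H = 2.000 bits.
Mean RT = a + bH = 330 + 90·2.000 = 510.00 ms.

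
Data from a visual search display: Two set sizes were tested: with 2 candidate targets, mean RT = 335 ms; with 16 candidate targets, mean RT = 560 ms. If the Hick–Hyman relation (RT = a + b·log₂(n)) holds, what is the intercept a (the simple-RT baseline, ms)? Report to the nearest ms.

Slope: b = (560 − 335) / (log₂ 16 − log₂ 2) = 225/3.0000 = 75 ms/bit.
a = RT₁ − b·log₂ n₁ = 335 − 75 × 1 = 260.000 ms.

260 ms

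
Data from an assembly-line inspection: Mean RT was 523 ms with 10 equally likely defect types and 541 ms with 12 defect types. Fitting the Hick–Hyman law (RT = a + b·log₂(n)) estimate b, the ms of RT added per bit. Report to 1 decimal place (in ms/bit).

The slope on a log₂ axis is (541 − 523) / (3.5850 − 3.3219) = 68.432 ms/bit.

68.4 ms/bit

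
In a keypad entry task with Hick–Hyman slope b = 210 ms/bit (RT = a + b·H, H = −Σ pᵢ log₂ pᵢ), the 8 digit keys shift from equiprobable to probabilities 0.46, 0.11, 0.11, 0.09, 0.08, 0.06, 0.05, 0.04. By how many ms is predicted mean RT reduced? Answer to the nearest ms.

112 ms

The RT saving is b·ΔH. Equiprobable H₀ = log₂(8) = 3.0000 bits; with the given probabilities H = 2.4655 bits.
b·(H₀ − H) = 210 × (3.0000 − 2.4655) = 112.25 ms.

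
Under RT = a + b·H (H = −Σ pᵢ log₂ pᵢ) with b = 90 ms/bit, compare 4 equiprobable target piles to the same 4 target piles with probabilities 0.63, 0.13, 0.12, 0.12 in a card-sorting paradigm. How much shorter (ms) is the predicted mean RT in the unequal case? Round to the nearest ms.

42 ms

The RT saving is b·ΔH. Equiprobable H₀ = log₂(4) = 2.0000 bits; with the given probabilities H = 1.5367 bits.
b·(H₀ − H) = 90 × (2.0000 − 1.5367) = 41.70 ms.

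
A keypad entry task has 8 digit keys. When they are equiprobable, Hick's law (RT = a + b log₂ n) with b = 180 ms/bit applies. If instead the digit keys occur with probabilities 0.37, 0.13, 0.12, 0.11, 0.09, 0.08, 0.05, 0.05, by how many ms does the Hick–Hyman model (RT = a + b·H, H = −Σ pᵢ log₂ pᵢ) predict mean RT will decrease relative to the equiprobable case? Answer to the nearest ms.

60 ms

The RT saving is b·ΔH. Equiprobable H₀ = log₂(8) = 3.0000 bits; with the given probabilities H = 2.6671 bits.
b·(H₀ − H) = 180 × (3.0000 − 2.6671) = 59.93 ms.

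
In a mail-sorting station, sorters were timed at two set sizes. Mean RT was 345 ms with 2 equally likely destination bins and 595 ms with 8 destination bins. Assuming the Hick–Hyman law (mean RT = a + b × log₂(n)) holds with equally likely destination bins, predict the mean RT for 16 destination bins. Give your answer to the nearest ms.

RT is linear in log₂ n, so two points fix the line:
  b = (595 − 345) / (log₂ 8 − log₂ 2) = 250 / (3 − 1) = 125 ms/bit
  a = 345 − 125 × 1 = 220 ms
Then RT(16) = 220 + 125 × log₂ 16 = 220 + 125 × 4 ≈ 720.000 ms.

720 ms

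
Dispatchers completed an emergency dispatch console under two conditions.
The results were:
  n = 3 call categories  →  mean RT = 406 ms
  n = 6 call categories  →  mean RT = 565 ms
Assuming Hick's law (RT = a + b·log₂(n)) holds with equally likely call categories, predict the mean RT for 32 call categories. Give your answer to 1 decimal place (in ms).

Fit slope and intercept:
  b = (565 − 406) / (log₂ 6 − log₂ 3) = 159 / (2.5850 − 1.5850) = 159.000 ms/bit
  a = 406 − 159.000 × 1.5850 = 153.991 ms
Then RT(32) = 153.991 + 159.000 × log₂ 32 = 153.991 + 159.000 × 5 ≈ 948.991 ms.

949.0 ms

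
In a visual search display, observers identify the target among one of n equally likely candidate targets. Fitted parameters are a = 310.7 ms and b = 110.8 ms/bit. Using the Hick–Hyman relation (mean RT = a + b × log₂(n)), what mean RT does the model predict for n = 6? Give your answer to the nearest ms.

597 ms

log₂(6) = 2.5850 bits, so RT = 310.7 + 110.8 × 2.5850 ≈ 597.114 ms.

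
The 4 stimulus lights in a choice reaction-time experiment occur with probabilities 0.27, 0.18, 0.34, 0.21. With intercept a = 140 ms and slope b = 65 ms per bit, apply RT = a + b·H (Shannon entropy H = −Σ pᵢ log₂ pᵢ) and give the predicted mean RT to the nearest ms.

267 ms

H = 0.27·log₂(1/0.27) + 0.18·log₂(1/0.18) + 0.34·log₂(1/0.34) + 0.21·log₂(1/0.21) = 1.9573 bits.
RT = 140 + 65 × 1.9573 = 267.23 ms.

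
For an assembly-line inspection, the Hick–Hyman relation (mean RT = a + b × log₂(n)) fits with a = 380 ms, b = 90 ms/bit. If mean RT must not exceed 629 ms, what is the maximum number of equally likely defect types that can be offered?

Information budget: (629 − 380)/90 = 2.7667 bits, so n ≤ 2^2.7667 = 6.805 → at most 6.

6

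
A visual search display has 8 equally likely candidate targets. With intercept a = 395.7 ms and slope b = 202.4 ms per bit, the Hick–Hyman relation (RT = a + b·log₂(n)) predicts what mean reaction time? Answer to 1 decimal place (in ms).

1002.9 ms

log₂(8) = 3 bits, so RT = 395.7 + 202.4 × 3 ≈ 1002.900 ms.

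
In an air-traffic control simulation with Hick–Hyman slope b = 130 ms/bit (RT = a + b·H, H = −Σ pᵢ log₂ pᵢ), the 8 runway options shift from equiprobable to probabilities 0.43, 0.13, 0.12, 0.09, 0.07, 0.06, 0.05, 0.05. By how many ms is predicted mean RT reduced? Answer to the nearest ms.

The RT saving is b·ΔH. Equiprobable H₀ = log₂(8) = 3.0000 bits; with the given probabilities H = 2.5302 bits.
b·(H₀ − H) = 130 × (3.0000 − 2.5302) = 61.07 ms.

61 ms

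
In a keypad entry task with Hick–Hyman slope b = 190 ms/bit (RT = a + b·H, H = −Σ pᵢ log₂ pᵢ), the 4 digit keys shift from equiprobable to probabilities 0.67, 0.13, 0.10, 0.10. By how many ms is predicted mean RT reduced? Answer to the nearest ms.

The RT saving is b·ΔH. Equiprobable H₀ = log₂(4) = 2.0000 bits; with the given probabilities H = 1.4341 bits.
b·(H₀ − H) = 190 × (2.0000 − 1.4341) = 107.51 ms.

108 ms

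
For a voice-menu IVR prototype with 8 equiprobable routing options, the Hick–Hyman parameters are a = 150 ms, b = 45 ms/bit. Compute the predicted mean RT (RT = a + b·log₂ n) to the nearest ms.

log₂(8) = 3 bits, so RT = 150 + 45 × 3 ≈ 285.000 ms.

285 ms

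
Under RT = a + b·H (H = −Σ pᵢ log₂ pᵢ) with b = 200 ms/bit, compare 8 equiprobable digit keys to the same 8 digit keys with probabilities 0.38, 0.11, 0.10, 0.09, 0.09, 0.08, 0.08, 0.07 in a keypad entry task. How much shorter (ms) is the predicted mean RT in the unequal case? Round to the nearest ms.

62 ms

Equiprobable entropy H₀ = log₂ 8 = 3.0000 bits.
Skewed entropy H = −Σ pᵢ log₂ pᵢ = 2.6898 bits.
ΔRT = b·(H₀ − H) = 200 × 0.3102 = 62.04 ms.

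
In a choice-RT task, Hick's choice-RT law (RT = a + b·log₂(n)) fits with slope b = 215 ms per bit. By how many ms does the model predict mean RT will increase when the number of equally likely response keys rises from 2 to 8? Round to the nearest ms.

430 ms

The intercept a cancels: ΔRT = b·(log₂ n₂ − log₂ n₁) = b·log₂(n₂/n₁).
log₂(8) − log₂(2) = log₂(8/2) = log₂(4) = 2.
ΔRT = 215 × 2.0000 = 430.000 ms.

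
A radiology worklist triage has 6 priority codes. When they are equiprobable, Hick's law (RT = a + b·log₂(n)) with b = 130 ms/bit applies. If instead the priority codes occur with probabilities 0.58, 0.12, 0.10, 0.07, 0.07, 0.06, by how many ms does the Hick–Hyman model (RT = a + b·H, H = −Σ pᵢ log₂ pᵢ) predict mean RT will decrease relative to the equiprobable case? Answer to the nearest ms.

84 ms

Equiprobable entropy H₀ = log₂ 6 = 2.5850 bits.
Skewed entropy H = −Σ pᵢ log₂ pᵢ = 1.9357 bits.
ΔRT = b·(H₀ − H) = 130 × 0.6493 = 84.40 ms.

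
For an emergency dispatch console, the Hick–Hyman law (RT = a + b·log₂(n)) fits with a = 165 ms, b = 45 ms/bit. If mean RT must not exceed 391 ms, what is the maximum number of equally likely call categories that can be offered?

45·log₂ n ≤ 391 − 165 = 226, giving log₂ n ≤ 5.0222 and n ≤ 32.497. The largest whole number is 32.

32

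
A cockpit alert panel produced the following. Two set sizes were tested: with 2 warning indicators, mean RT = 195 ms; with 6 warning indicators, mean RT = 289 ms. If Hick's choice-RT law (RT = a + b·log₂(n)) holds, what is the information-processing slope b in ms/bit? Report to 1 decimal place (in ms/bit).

The slope on a log₂ axis is (289 − 195) / (2.5850 − 1) = 59.307 ms/bit.

59.3 ms/bit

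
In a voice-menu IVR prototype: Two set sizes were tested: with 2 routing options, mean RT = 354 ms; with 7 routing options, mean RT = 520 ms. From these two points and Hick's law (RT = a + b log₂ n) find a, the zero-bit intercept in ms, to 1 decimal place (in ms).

262.2 ms

The slope on a log₂ axis is (520 − 354) / (2.8074 − 1) = 91.847 ms/bit.
Intercept: a = 354 − 91.847·log₂(2) = 262.153 ms.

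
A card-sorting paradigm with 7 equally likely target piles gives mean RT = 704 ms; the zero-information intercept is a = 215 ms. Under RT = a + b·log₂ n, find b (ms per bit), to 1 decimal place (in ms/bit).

174.2 ms/bit

log₂(7) = 2.8074 bits.
b = (RT − a)/log₂ n = (704 − 215) / 2.8074 = 174.185 ms/bit.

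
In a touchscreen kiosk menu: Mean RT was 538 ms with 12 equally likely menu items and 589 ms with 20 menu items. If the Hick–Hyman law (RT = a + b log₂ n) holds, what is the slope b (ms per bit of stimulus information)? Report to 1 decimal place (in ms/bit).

Slope: b = (589 − 538) / (log₂ 20 − log₂ 12) = 51/0.7370 = 69.203 ms/bit.

69.2 ms/bit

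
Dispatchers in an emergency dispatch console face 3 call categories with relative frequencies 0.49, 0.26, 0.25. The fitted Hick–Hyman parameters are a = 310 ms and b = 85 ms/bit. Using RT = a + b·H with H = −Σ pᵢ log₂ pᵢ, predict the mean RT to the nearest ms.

438 ms

H = 0.49·log₂(1/0.49) + 0.26·log₂(1/0.26) + 0.25·log₂(1/0.25) = 1.5096 bits.
RT = 310 + 85 × 1.5096 = 438.31 ms.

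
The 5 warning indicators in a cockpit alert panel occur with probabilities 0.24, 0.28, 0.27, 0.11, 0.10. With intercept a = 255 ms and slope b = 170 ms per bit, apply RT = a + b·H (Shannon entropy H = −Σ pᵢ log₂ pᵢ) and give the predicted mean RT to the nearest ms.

629 ms

Entropy contributions −pᵢ log₂ pᵢ: 0.4941, 0.5142, 0.5100, 0.3503, 0.3322; sum H = 2.2009 bits.
RT = a + bH = 255 + 170·2.2009 = 629.15 ms.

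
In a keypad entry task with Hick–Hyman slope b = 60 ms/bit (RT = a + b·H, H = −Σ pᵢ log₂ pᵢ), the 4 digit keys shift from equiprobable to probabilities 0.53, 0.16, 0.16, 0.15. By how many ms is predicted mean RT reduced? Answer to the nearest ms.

The RT saving is b·ΔH. Equiprobable H₀ = log₂(4) = 2.0000 bits; with the given probabilities H = 1.7420 bits.
b·(H₀ − H) = 60 × (2.0000 − 1.7420) = 15.48 ms.

15 ms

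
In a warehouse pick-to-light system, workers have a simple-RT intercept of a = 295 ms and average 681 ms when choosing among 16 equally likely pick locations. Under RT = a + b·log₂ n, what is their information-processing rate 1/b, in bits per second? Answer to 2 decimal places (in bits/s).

10.36 bits/s

b = (681 − 295)/log₂ 16 = 386/4 = 96.500 ms per bit = 0.09650 s/bit; the reciprocal is 10.363 bits/s.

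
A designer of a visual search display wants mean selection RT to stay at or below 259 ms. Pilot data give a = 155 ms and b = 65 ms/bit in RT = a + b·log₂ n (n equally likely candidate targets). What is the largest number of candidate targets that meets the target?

3

65·log₂ n ≤ 259 − 155 = 104, giving log₂ n ≤ 1.6000 and n ≤ 3.031. The largest whole number is 3.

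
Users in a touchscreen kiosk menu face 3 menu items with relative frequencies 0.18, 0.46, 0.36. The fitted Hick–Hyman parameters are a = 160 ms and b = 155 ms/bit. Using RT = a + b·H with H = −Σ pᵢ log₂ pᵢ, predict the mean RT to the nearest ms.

Entropy contributions −pᵢ log₂ pᵢ: 0.4453, 0.5153, 0.5306; sum H = 1.4913 bits.
RT = a + bH = 160 + 155·1.4913 = 391.15 ms.

391 ms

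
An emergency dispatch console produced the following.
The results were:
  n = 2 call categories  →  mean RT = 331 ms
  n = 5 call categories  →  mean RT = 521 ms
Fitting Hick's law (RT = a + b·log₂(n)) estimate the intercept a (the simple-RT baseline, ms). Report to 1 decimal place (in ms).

187.3 ms

Slope: b = (521 − 331) / (log₂ 5 − log₂ 2) = 190/1.3219 = 143.729 ms/bit.
Intercept: a = 331 − 143.729·log₂(2) = 187.271 ms.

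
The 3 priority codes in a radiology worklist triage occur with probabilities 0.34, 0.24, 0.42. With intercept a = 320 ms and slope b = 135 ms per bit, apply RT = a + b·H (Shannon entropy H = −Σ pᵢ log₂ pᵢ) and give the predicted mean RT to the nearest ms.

Entropy contributions −pᵢ log₂ pᵢ: 0.5292, 0.4941, 0.5256; sum H = 1.5490 bits.
RT = a + bH = 320 + 135·1.5490 = 529.11 ms.

529 ms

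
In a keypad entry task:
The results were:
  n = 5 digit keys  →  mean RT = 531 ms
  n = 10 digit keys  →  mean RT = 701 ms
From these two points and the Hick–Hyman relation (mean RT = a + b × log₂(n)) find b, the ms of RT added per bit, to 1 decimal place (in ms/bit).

170.0 ms/bit

Slope: b = (701 − 531) / (log₂ 10 − log₂ 5) = 170/1.0000 = 170.000 ms/bit.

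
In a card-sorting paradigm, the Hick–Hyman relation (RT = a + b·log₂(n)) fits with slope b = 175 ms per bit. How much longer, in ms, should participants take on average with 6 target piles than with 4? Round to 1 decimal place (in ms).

Only the slope matters, since a is common to both: ΔRT = b·log₂(n₂/n₁).
log₂(6) − log₂(4) = 2.5850 − 2 = 0.5850.
ΔRT = 175 × 0.5850 = 102.368 ms.

102.4 ms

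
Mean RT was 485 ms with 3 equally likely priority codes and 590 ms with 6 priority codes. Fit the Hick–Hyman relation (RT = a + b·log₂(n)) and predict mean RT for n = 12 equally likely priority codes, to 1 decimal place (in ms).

695.0 ms

Fit slope and intercept:
  b = (590 − 485) / (log₂ 6 − log₂ 3) = 105 / (2.5850 − 1.5850) = 105.000 ms/bit
  a = 485 − 105.000 × 1.5850 = 318.579 ms
Then RT(12) = 318.579 + 105.000 × log₂ 12 = 318.579 + 105.000 × 3.5850 ≈ 695.000 ms.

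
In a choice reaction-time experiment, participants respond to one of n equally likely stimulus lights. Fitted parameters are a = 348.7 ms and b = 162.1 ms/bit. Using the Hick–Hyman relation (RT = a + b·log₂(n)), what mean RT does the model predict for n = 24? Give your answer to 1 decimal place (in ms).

log₂(24) = 4.5850 bits, so RT = 348.7 + 162.1 × 4.5850 ≈ 1091.922 ms.

1091.9 ms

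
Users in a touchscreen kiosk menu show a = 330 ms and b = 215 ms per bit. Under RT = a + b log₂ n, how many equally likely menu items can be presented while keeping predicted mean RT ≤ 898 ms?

6

215·log₂ n ≤ 898 − 330 = 568, giving log₂ n ≤ 2.6419 and n ≤ 6.241. The largest whole number is 6.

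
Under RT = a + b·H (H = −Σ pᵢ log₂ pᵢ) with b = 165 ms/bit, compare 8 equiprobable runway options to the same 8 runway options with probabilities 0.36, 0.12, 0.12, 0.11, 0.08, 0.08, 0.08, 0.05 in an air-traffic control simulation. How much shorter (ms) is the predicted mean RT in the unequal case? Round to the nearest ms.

49 ms

The RT saving is b·ΔH. Equiprobable H₀ = log₂(8) = 3.0000 bits; with the given probabilities H = 2.7057 bits.
b·(H₀ − H) = 165 × (3.0000 − 2.7057) = 48.57 ms.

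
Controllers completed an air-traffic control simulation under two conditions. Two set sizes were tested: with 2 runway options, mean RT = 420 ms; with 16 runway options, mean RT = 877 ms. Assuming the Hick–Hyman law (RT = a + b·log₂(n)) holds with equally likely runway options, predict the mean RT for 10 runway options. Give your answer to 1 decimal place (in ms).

With log₂ n on the abscissa the relation is linear; from the two conditions:
  b = (877 − 420) / (log₂ 16 − log₂ 2) = 457 / (4 − 1) = 152.333 ms/bit
  a = 420 − 152.333 × 1 = 267.667 ms
Then RT(10) = 267.667 + 152.333 × log₂ 10 = 267.667 + 152.333 × 3.3219 ≈ 773.707 ms.

773.7 ms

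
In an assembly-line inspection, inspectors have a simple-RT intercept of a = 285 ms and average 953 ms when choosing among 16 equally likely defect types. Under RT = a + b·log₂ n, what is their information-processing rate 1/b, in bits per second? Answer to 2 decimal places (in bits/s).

Choice component = 953 − 285 = 668 ms over log₂(16) = 4 bits.
b = 668 / 4 = 167.000 ms/bit, so 1/b = 5.988 bits/s.

5.99 bits/s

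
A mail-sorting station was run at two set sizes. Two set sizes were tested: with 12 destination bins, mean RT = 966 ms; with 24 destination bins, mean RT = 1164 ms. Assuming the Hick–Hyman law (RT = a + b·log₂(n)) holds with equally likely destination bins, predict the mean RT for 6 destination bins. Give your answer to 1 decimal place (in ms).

768.0 ms

Fit slope and intercept:
  b = (1164 − 966) / (log₂ 24 − log₂ 12) = 198 / (4.5850 − 3.5850) = 198.000 ms/bit
  a = 966 − 198.000 × 3.5850 = 256.177 ms
Then RT(6) = 256.177 + 198.000 × log₂ 6 = 256.177 + 198.000 × 2.5850 ≈ 768.000 ms.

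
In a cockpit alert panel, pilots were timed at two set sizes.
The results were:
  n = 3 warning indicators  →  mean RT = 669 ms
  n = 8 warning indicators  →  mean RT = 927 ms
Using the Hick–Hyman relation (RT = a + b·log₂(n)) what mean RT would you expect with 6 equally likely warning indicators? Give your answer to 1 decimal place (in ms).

Solve the two-equation system in a and b:
  b = (927 − 669) / (log₂ 8 − log₂ 3) = 258 / (3 − 1.5850) = 182.327 ms/bit
  a = 669 − 182.327 × 1.5850 = 380.018 ms
Then RT(6) = 380.018 + 182.327 × log₂ 6 = 380.018 + 182.327 × 2.5850 ≈ 851.327 ms.

851.3 ms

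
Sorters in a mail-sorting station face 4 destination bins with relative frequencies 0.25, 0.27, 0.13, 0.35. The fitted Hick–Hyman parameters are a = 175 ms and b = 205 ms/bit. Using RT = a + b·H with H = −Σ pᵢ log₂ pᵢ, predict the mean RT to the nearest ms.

569 ms

Entropy contributions −pᵢ log₂ pᵢ: 0.5000, 0.5100, 0.3826, 0.5301; sum H = 1.9228 bits.
RT = a + bH = 175 + 205·1.9228 = 569.17 ms.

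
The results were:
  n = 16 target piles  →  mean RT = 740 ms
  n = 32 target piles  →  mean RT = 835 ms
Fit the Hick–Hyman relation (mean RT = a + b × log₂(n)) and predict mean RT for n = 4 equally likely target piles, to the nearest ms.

550 ms

Fit slope and intercept:
  b = (835 − 740) / (log₂ 32 − log₂ 16) = 95 / (5 − 4) = 95 ms/bit
  a = 740 − 95 × 4 = 360 ms
Then RT(4) = 360 + 95 × log₂ 4 = 360 + 95 × 2 ≈ 550.000 ms.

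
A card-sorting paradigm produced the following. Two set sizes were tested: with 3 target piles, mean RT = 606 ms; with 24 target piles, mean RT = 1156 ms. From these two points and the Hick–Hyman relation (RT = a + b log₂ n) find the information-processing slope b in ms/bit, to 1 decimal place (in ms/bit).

183.3 ms/bit

Slope: b = (1156 − 606) / (log₂ 24 − log₂ 3) = 550/3.0000 = 183.333 ms/bit.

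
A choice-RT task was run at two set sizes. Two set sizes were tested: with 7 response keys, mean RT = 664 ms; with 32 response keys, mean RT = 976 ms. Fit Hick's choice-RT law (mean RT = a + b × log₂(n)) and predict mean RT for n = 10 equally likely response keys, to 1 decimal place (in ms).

Fit slope and intercept:
  b = (976 − 664) / (log₂ 32 − log₂ 7) = 312 / (5 − 2.8074) = 142.294 ms/bit
  a = 664 − 142.294 × 2.8074 = 264.531 ms
Then RT(10) = 264.531 + 142.294 × log₂ 10 = 264.531 + 142.294 × 3.3219 ≈ 737.221 ms.

737.2 ms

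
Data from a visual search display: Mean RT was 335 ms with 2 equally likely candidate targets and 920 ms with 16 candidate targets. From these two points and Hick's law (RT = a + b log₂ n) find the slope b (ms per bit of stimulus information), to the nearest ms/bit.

195 ms/bit

b = (RT₂ − RT₁)/(log₂ n₂ − log₂ n₁) = (920 − 335)/(4 − 1) = 195 ms/bit.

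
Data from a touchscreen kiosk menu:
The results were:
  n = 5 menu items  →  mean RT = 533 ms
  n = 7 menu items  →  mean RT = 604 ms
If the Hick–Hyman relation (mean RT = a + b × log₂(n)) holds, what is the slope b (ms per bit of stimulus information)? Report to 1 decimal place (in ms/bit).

The slope on a log₂ axis is (604 − 533) / (2.8074 − 2.3219) = 146.263 ms/bit.

146.3 ms/bit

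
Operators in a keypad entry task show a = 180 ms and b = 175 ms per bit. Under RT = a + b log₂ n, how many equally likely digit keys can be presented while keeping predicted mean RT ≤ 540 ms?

175·log₂ n ≤ 540 − 180 = 360, giving log₂ n ≤ 2.0571 and n ≤ 4.162. The largest whole number is 4.

4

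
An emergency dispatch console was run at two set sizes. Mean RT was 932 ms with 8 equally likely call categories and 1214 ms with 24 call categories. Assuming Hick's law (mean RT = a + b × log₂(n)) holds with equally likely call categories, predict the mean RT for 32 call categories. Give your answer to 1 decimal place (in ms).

RT is linear in log₂ n, so two points fix the line:
  b = (1214 − 932) / (log₂ 24 − log₂ 8) = 282 / (4.5850 − 3) = 177.922 ms/bit
  a = 932 − 177.922 × 3 = 398.233 ms
Then RT(32) = 398.233 + 177.922 × log₂ 32 = 398.233 + 177.922 × 5 ≈ 1287.844 ms.

1287.8 ms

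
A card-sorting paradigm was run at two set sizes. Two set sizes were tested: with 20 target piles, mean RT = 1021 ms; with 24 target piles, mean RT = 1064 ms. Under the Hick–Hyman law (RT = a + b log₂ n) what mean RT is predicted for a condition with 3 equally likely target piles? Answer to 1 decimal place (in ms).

573.6 ms

Fit slope and intercept:
  b = (1064 − 1021) / (log₂ 24 − log₂ 20) = 43 / (4.5850 − 4.3219) = 163.477 ms/bit
  a = 1021 − 163.477 × 4.3219 = 314.465 ms
Then RT(3) = 314.465 + 163.477 × log₂ 3 = 314.465 + 163.477 × 1.5850 ≈ 573.570 ms.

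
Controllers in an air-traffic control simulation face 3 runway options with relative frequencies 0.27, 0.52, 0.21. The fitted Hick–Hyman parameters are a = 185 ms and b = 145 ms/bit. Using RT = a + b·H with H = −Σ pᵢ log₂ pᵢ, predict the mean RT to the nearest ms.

Entropy contributions −pᵢ log₂ pᵢ: 0.5100, 0.4906, 0.4728; sum H = 1.4734 bits.
RT = a + bH = 185 + 145·1.4734 = 398.65 ms.

399 ms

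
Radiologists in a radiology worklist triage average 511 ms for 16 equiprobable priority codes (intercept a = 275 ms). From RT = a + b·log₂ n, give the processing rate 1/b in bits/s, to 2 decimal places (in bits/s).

16.95 bits/s

Choice component = 511 − 275 = 236 ms over log₂(16) = 4 bits.
b = 236 / 4 = 59.000 ms/bit, so 1/b = 16.949 bits/s.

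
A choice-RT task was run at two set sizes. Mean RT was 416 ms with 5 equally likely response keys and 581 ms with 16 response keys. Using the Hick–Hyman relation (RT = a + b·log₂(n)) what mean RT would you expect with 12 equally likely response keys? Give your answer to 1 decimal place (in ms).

Solve the two-equation system in a and b:
  b = (581 − 416) / (log₂ 16 − log₂ 5) = 165 / (4 − 2.3219) = 98.327 ms/bit
  a = 416 − 98.327 × 2.3219 = 187.691 ms
Then RT(12) = 187.691 + 98.327 × log₂ 12 = 187.691 + 98.327 × 3.5850 ≈ 540.191 ms.

540.2 ms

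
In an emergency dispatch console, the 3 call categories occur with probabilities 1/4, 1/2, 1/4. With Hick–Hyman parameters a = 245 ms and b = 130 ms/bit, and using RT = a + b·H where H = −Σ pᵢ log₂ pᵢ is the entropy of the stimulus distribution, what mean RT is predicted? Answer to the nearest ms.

H = −Σ pᵢ log₂ pᵢ = 0.25·2 + 0.5·1 + 0.25·2 = 1.500 bits.
RT = 245 + 130 × 1.500 = 440.00 ms.

440 ms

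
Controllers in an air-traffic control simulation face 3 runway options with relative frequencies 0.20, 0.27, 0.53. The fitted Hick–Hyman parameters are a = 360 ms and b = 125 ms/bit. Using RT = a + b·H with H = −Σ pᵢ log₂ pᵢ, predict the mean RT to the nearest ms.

H = 0.20·log₂(1/0.20) + 0.27·log₂(1/0.27) + 0.53·log₂(1/0.53) = 1.4599 bits.
RT = 360 + 125 × 1.4599 = 542.48 ms.

542 ms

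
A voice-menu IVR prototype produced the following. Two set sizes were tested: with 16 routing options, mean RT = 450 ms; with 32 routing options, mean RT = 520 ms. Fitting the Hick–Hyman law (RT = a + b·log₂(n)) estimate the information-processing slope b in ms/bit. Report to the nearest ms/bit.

70 ms/bit

The slope on a log₂ axis is (520 − 450) / (5 − 4) = 70 ms/bit.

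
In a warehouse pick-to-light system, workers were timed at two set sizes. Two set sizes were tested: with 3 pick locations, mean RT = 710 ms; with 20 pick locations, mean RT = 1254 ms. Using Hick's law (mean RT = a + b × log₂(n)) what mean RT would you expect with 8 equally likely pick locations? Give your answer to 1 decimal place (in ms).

Fit slope and intercept:
  b = (1254 − 710) / (log₂ 20 − log₂ 3) = 544 / (4.3219 − 1.5850) = 198.760 ms/bit
  a = 710 − 198.760 × 1.5850 = 394.972 ms
Then RT(8) = 394.972 + 198.760 × log₂ 8 = 394.972 + 198.760 × 3 ≈ 991.253 ms.

991.3 ms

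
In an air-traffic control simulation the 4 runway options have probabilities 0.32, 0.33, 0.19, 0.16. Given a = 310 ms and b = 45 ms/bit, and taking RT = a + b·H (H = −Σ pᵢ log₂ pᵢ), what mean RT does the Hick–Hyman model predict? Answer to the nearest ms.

397 ms

H = 0.32·log₂(1/0.32) + 0.33·log₂(1/0.33) + 0.19·log₂(1/0.19) + 0.16·log₂(1/0.16) = 1.9321 bits.
RT = 310 + 45 × 1.9321 = 396.94 ms.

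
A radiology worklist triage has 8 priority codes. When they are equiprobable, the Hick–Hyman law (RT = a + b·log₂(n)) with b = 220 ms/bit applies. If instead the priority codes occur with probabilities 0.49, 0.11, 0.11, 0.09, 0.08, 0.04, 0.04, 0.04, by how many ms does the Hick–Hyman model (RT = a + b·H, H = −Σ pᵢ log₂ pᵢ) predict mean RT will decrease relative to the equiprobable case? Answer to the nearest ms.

Equiprobable entropy H₀ = log₂ 8 = 3.0000 bits.
Skewed entropy H = −Σ pᵢ log₂ pᵢ = 2.3663 bits.
ΔRT = b·(H₀ − H) = 220 × 0.6337 = 139.42 ms.

139 ms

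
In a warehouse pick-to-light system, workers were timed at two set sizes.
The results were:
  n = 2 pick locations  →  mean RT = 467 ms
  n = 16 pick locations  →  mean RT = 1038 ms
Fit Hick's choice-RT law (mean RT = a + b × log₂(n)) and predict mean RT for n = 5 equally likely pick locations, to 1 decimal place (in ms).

Solve the two-equation system in a and b:
  b = (1038 − 467) / (log₂ 16 − log₂ 2) = 571 / (4 − 1) = 190.333 ms/bit
  a = 467 − 190.333 × 1 = 276.667 ms
Then RT(5) = 276.667 + 190.333 × log₂ 5 = 276.667 + 190.333 × 2.3219 ≈ 718.607 ms.

718.6 ms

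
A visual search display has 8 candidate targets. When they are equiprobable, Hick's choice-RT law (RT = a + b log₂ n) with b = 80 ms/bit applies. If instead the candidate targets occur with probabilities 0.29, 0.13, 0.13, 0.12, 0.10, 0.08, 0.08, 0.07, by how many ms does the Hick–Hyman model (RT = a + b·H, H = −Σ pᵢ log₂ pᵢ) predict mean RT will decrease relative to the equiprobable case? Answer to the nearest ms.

13 ms

Equiprobable entropy H₀ = log₂ 8 = 3.0000 bits.
Skewed entropy H = −Σ pᵢ log₂ pᵢ = 2.8340 bits.
ΔRT = b·(H₀ − H) = 80 × 0.1660 = 13.28 ms.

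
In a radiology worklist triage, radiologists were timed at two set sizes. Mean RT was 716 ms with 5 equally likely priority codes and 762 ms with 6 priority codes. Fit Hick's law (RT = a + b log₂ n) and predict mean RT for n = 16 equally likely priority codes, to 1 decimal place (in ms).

RT is linear in log₂ n, so two points fix the line:
  b = (762 − 716) / (log₂ 6 − log₂ 5) = 46 / (2.5850 − 2.3219) = 174.882 ms/bit
  a = 716 − 174.882 × 2.3219 = 309.936 ms
Then RT(16) = 309.936 + 174.882 × log₂ 16 = 309.936 + 174.882 × 4 ≈ 1009.465 ms.

1009.5 ms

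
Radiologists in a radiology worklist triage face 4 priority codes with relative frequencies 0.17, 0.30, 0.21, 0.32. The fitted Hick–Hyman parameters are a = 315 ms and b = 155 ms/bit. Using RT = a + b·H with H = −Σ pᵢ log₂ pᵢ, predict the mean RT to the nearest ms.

618 ms

H = 0.17·log₂(1/0.17) + 0.30·log₂(1/0.30) + 0.21·log₂(1/0.21) + 0.32·log₂(1/0.32) = 1.9545 bits.
RT = 315 + 155 × 1.9545 = 617.95 ms.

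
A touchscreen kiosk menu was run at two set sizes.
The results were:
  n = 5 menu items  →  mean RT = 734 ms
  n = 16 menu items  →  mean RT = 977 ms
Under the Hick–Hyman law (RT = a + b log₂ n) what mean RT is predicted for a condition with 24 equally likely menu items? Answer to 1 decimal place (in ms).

1061.7 ms

RT is linear in log₂ n, so two points fix the line:
  b = (977 − 734) / (log₂ 16 − log₂ 5) = 243 / (4 − 2.3219) = 144.809 ms/bit
  a = 734 − 144.809 × 2.3219 = 397.764 ms
Then RT(24) = 397.764 + 144.809 × log₂ 24 = 397.764 + 144.809 × 4.5850 ≈ 1061.708 ms.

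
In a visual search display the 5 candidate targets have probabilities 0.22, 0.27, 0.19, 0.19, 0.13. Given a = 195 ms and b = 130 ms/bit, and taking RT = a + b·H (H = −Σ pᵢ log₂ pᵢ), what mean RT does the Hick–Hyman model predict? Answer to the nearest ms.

492 ms

Entropy contributions −pᵢ log₂ pᵢ: 0.4806, 0.5100, 0.4552, 0.4552, 0.3826; sum H = 2.2837 bits.
RT = a + bH = 195 + 130·2.2837 = 491.88 ms.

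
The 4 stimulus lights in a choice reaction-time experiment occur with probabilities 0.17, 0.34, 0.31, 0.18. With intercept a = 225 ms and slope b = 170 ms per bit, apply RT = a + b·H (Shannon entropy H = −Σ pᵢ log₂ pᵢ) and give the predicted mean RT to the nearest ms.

H = 0.17·log₂(1/0.17) + 0.34·log₂(1/0.34) + 0.31·log₂(1/0.31) + 0.18·log₂(1/0.18) = 1.9329 bits.
RT = 225 + 170 × 1.9329 = 553.59 ms.

554 ms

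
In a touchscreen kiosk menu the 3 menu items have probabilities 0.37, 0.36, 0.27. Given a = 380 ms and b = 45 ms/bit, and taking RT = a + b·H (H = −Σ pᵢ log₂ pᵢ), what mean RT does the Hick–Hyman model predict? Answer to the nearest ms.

451 ms

Entropy contributions −pᵢ log₂ pᵢ: 0.5307, 0.5306, 0.5100; sum H = 1.5714 bits.
RT = a + bH = 380 + 45·1.5714 = 450.71 ms.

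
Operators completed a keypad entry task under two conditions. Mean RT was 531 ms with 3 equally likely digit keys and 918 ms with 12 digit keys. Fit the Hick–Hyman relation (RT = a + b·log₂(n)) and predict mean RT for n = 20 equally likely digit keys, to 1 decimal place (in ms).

RT is linear in log₂ n, so two points fix the line:
  b = (918 − 531) / (log₂ 12 − log₂ 3) = 387 / (3.5850 − 1.5850) = 193.500 ms/bit
  a = 531 − 193.500 × 1.5850 = 224.310 ms
Then RT(20) = 224.310 + 193.500 × log₂ 20 = 224.310 + 193.500 × 4.3219 ≈ 1060.603 ms.

1060.6 ms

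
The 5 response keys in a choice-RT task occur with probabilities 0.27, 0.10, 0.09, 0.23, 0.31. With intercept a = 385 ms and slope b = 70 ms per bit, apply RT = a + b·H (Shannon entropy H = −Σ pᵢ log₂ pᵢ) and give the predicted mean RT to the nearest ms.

Entropy contributions −pᵢ log₂ pᵢ: 0.5100, 0.3322, 0.3127, 0.4877, 0.5238; sum H = 2.1663 bits.
RT = a + bH = 385 + 70·2.1663 = 536.64 ms.

537 ms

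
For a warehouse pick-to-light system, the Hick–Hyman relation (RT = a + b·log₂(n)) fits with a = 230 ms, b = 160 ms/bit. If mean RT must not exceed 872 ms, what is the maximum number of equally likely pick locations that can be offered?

16

Information budget: (872 − 230)/160 = 4.0125 bits, so n ≤ 2^4.0125 = 16.139 → at most 16.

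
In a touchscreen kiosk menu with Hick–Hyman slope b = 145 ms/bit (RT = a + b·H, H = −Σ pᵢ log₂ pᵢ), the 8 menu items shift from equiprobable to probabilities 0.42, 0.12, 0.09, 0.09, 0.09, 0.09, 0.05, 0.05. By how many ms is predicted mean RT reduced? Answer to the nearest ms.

62 ms

The RT saving is b·ΔH. Equiprobable H₀ = log₂(8) = 3.0000 bits; with the given probabilities H = 2.5755 bits.
b·(H₀ − H) = 145 × (3.0000 − 2.5755) = 61.55 ms.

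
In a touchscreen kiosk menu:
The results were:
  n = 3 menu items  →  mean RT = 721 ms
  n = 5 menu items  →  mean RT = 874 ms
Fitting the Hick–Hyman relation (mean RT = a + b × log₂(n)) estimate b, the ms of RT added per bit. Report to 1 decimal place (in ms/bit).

207.6 ms/bit

b = (RT₂ − RT₁)/(log₂ n₂ − log₂ n₁) = (874 − 721)/(2.3219 − 1.5850) = 207.608 ms/bit.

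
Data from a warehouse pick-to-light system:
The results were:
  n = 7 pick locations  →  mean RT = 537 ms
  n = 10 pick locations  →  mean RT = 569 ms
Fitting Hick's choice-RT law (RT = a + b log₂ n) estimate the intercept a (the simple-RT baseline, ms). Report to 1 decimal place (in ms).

b = (RT₂ − RT₁)/(log₂ n₂ − log₂ n₁) = (569 − 537)/(3.3219 − 2.8074) = 62.187 ms/bit.
Intercept: a = 537 − 62.187·log₂(7) = 362.418 ms.

362.4 ms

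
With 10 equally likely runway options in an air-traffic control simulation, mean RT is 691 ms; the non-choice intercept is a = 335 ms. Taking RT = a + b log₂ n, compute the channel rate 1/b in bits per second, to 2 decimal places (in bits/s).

b = (691 − 335)/log₂ 10 = 356/3.3219 = 107.167 ms per bit = 0.10717 s/bit; the reciprocal is 9.331 bits/s.

9.33 bits/s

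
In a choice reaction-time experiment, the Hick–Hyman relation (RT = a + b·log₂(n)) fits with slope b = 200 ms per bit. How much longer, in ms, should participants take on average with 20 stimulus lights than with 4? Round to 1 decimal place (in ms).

Only the slope matters, since a is common to both: ΔRT = b·log₂(n₂/n₁).
log₂(20) − log₂(4) = 4.3219 − 2 = 2.3219.
ΔRT = 200 × 2.3219 = 464.386 ms.

464.4 ms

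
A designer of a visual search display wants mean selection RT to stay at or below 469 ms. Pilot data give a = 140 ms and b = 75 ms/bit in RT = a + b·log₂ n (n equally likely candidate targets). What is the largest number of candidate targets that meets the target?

20

Set 140 + 75·log₂ n ≤ 469 → log₂ n ≤ (469 − 140)/75 = 4.3867.
So n ≤ 2^4.3867 = 20.918; the largest integer n is 20.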